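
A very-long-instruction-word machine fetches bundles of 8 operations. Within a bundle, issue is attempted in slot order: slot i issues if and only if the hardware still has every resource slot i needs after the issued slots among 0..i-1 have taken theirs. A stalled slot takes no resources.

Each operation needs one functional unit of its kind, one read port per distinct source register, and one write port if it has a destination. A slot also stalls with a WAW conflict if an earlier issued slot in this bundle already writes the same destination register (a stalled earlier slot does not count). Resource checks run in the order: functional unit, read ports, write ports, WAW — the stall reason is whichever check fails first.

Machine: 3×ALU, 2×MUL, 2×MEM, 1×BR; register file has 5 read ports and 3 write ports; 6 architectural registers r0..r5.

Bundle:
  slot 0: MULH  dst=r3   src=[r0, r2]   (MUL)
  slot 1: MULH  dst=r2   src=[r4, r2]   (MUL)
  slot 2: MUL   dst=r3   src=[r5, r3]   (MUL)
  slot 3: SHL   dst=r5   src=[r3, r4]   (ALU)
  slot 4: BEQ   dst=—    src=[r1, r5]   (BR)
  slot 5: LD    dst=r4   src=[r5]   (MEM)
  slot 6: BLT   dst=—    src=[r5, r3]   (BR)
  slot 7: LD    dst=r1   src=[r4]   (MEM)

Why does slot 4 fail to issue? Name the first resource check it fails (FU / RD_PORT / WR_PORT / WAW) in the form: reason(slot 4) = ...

[0] MUL needs rd=2 wr=1: ok; after: ALU=3 MUL=1 MEM=2 BR=1, R=3, W=2
[1] MUL needs rd=2 wr=1: ok; after: ALU=3 MUL=0 MEM=2 BR=1, R=1, W=1
[2] MUL needs rd=2 wr=1: FU; after: ALU=3 MUL=0 MEM=2 BR=1, R=1, W=1
[3] ALU needs rd=2 wr=1: RD_PORT; after: ALU=3 MUL=0 MEM=2 BR=1, R=1, W=1
[4] BR needs rd=2 wr=0: RD_PORT; after: ALU=3 MUL=0 MEM=2 BR=1, R=1, W=1
[5] MEM needs rd=1 wr=1: ok; after: ALU=3 MUL=0 MEM=1 BR=1, R=0, W=0
[6] BR needs rd=2 wr=0: RD_PORT; after: ALU=3 MUL=0 MEM=1 BR=1, R=0, W=0
[7] MEM needs rd=1 wr=1: RD_PORT; after: ALU=3 MUL=0 MEM=1 BR=1, R=0, W=0

reason(slot 4) = RD_PORT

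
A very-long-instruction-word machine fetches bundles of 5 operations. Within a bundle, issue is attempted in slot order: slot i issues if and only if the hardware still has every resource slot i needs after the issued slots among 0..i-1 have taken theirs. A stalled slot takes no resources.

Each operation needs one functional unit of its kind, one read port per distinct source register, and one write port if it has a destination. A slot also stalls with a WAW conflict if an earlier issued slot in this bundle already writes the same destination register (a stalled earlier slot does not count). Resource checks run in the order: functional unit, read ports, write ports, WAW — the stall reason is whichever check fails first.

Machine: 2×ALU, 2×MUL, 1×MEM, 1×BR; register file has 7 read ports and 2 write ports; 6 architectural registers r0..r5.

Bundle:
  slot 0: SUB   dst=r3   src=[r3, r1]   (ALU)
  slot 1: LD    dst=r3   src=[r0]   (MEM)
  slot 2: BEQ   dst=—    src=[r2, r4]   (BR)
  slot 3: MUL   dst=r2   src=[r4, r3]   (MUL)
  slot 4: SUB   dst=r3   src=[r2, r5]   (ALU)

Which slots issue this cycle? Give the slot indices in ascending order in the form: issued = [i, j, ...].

issued = [0, 2, 3]

slot 0 (ALU): ISSUE — free A1,Mu2,Ld1,B1 rp5 wp1
slot 1 (MEM): stall WAW — free A1,Mu2,Ld1,B1 rp5 wp1
slot 2 (BR): ISSUE — free A1,Mu2,Ld1,B0 rp3 wp1
slot 3 (MUL): ISSUE — free A1,Mu1,Ld1,B0 rp1 wp0
slot 4 (ALU): stall RD_PORT — free A1,Mu1,Ld1,B0 rp1 wp0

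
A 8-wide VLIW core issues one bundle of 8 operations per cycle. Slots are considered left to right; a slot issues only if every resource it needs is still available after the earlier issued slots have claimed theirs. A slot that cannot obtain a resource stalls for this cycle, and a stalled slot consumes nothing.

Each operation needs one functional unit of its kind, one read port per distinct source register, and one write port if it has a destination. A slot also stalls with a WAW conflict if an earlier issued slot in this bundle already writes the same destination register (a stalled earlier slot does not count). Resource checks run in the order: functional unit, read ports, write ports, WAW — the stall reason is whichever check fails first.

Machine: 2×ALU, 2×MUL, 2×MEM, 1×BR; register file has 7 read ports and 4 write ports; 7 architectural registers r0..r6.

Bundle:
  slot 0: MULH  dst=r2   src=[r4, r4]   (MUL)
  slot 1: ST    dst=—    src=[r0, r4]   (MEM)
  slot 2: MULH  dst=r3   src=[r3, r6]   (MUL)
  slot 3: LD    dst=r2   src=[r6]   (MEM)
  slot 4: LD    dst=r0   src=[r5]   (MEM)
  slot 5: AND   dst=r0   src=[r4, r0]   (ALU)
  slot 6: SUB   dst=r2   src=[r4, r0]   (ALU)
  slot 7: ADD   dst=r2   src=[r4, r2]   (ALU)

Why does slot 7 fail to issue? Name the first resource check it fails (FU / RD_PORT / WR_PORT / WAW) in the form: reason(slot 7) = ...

#0 MUL src=r4,r4 dispatched  <A:2 Mu:1 Ld:2 B:1 rd:6 wr:3>
#1 MEM src=r0,r4 dispatched  <A:2 Mu:1 Ld:1 B:1 rd:4 wr:3>
#2 MUL src=r3,r6 dispatched  <A:2 Mu:0 Ld:1 B:1 rd:2 wr:2>
#3 MEM src=r6 held:WAW  <A:2 Mu:0 Ld:1 B:1 rd:2 wr:2>
#4 MEM src=r5 dispatched  <A:2 Mu:0 Ld:0 B:1 rd:1 wr:1>
#5 ALU src=r4,r0 held:RD_PORT  <A:2 Mu:0 Ld:0 B:1 rd:1 wr:1>
#6 ALU src=r4,r0 held:RD_PORT  <A:2 Mu:0 Ld:0 B:1 rd:1 wr:1>
#7 ALU src=r4,r2 held:RD_PORT  <A:2 Mu:0 Ld:0 B:1 rd:1 wr:1>

reason(slot 7) = RD_PORT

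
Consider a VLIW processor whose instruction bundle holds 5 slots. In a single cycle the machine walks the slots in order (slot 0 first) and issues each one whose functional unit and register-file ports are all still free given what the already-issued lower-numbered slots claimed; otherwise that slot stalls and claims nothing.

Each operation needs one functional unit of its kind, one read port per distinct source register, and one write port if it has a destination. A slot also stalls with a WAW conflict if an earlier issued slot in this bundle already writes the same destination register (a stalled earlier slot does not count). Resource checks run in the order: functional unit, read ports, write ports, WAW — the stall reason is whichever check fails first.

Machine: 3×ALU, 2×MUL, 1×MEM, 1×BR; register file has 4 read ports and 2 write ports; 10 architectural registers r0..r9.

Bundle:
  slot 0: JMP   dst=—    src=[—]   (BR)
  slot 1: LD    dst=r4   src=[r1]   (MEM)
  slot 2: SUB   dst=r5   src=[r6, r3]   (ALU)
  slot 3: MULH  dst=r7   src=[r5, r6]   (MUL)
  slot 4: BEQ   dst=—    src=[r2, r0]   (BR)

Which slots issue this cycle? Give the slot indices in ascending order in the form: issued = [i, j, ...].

issued = [0, 1, 2]

  0. BR ⇒ go  {3A/2Mu/1Ld/0B | 4r 2w}
  1. MEM→r4 ⇒ go  {3A/2Mu/0Ld/0B | 3r 1w}
  2. ALU→r5 ⇒ go  {2A/2Mu/0Ld/0B | 1r 0w}
  3. MUL→r7 ⇒ no(RD_PORT)  {2A/2Mu/0Ld/0B | 1r 0w}
  4. BR ⇒ no(FU)  {2A/2Mu/0Ld/0B | 1r 0w}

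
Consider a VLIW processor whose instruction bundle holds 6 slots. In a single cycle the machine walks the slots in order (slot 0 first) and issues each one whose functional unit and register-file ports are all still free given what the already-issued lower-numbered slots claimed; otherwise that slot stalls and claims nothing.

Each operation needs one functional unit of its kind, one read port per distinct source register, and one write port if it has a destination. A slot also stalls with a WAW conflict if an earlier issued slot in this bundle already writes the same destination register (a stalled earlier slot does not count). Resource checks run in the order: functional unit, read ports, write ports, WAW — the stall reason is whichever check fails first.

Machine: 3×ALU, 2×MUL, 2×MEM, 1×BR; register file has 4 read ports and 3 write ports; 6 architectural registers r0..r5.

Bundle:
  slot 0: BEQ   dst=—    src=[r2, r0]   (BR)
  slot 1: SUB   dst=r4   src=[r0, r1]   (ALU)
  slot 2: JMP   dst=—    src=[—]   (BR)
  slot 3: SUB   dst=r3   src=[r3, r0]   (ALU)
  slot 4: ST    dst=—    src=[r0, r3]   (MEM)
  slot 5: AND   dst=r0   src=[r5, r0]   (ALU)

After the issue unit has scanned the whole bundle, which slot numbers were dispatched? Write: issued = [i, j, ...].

(0) want 1×BR +2rd +0wr — yes → AL3|MU2|ME2|BR0|rd2|wr3
(1) want 1×ALU +2rd +1wr — yes → AL2|MU2|ME2|BR0|rd0|wr2
(2) want 1×BR +0rd +0wr — FU → AL2|MU2|ME2|BR0|rd0|wr2
(3) want 1×ALU +2rd +1wr — RD_PORT → AL2|MU2|ME2|BR0|rd0|wr2
(4) want 1×MEM +2rd +0wr — RD_PORT → AL2|MU2|ME2|BR0|rd0|wr2
(5) want 1×ALU +2rd +1wr — RD_PORT → AL2|MU2|ME2|BR0|rd0|wr2

issued = [0, 1]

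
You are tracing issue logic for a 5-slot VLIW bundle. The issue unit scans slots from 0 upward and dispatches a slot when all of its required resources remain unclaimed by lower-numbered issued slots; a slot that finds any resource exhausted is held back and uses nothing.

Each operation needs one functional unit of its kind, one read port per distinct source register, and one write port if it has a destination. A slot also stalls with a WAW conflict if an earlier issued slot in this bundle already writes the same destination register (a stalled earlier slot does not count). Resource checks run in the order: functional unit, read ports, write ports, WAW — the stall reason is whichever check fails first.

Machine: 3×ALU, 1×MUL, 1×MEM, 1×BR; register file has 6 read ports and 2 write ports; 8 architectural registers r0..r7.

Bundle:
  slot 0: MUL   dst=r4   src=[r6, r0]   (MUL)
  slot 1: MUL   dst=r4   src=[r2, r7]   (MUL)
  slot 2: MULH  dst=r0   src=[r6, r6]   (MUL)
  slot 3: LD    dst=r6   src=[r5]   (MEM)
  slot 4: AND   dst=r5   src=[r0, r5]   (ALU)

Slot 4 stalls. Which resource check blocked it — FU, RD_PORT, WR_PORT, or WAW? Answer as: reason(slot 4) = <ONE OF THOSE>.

#0 MUL src=r6,r0 dispatched  <A:3 Mu:0 Ld:1 B:1 rd:4 wr:1>
#1 MUL src=r2,r7 held:FU  <A:3 Mu:0 Ld:1 B:1 rd:4 wr:1>
#2 MUL src=r6,r6 held:FU  <A:3 Mu:0 Ld:1 B:1 rd:4 wr:1>
#3 MEM src=r5 dispatched  <A:3 Mu:0 Ld:0 B:1 rd:3 wr:0>
#4 ALU src=r0,r5 held:WR_PORT  <A:3 Mu:0 Ld:0 B:1 rd:3 wr:0>

reason(slot 4) = WR_PORT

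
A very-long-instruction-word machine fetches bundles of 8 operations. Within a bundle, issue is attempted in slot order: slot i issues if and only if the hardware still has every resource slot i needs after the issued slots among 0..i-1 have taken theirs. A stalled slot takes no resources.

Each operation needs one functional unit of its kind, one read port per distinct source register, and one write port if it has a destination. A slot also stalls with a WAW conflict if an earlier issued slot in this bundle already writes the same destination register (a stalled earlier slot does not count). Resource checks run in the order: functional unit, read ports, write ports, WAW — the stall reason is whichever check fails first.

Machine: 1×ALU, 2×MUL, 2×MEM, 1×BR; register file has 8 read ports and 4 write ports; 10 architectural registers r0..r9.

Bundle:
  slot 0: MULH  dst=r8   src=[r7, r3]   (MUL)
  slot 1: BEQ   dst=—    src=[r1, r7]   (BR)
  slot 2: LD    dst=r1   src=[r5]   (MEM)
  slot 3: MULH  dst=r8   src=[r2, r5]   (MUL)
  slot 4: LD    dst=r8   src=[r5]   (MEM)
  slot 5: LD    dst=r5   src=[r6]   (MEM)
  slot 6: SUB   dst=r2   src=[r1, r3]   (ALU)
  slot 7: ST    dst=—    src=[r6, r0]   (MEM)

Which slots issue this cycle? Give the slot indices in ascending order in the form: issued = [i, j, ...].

issued = [0, 1, 2, 5, 6]

  0. MUL→r8 ⇒ go  {1A/1Mu/2Ld/1B | 6r 3w}
  1. BR ⇒ go  {1A/1Mu/2Ld/0B | 4r 3w}
  2. MEM→r1 ⇒ go  {1A/1Mu/1Ld/0B | 3r 2w}
  3. MUL→r8 ⇒ no(WAW)  {1A/1Mu/1Ld/0B | 3r 2w}
  4. MEM→r8 ⇒ no(WAW)  {1A/1Mu/1Ld/0B | 3r 2w}
  5. MEM→r5 ⇒ go  {1A/1Mu/0Ld/0B | 2r 1w}
  6. ALU→r2 ⇒ go  {0A/1Mu/0Ld/0B | 0r 0w}
  7. MEM ⇒ no(FU)  {0A/1Mu/0Ld/0B | 0r 0w}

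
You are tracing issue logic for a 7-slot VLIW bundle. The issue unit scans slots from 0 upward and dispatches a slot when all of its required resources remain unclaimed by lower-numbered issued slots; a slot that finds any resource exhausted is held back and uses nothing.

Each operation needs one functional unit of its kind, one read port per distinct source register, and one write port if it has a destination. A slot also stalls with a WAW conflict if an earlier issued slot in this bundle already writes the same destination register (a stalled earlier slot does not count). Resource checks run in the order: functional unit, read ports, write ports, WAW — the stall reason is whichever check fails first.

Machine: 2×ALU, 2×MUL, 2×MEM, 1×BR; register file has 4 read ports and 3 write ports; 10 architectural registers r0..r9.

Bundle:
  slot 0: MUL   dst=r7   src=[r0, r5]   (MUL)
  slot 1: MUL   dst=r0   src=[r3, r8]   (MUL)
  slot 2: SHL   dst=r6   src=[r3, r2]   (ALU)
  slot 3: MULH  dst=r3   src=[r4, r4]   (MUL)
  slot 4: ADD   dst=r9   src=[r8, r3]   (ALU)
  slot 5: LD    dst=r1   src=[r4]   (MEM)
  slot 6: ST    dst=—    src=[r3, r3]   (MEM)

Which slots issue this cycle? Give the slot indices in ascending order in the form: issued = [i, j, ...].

slot 0 (MUL): ISSUE — free A2,Mu1,Ld2,B1 rp2 wp2
slot 1 (MUL): ISSUE — free A2,Mu0,Ld2,B1 rp0 wp1
slot 2 (ALU): stall RD_PORT — free A2,Mu0,Ld2,B1 rp0 wp1
slot 3 (MUL): stall FU — free A2,Mu0,Ld2,B1 rp0 wp1
slot 4 (ALU): stall RD_PORT — free A2,Mu0,Ld2,B1 rp0 wp1
slot 5 (MEM): stall RD_PORT — free A2,Mu0,Ld2,B1 rp0 wp1
slot 6 (MEM): stall RD_PORT — free A2,Mu0,Ld2,B1 rp0 wp1

issued = [0, 1]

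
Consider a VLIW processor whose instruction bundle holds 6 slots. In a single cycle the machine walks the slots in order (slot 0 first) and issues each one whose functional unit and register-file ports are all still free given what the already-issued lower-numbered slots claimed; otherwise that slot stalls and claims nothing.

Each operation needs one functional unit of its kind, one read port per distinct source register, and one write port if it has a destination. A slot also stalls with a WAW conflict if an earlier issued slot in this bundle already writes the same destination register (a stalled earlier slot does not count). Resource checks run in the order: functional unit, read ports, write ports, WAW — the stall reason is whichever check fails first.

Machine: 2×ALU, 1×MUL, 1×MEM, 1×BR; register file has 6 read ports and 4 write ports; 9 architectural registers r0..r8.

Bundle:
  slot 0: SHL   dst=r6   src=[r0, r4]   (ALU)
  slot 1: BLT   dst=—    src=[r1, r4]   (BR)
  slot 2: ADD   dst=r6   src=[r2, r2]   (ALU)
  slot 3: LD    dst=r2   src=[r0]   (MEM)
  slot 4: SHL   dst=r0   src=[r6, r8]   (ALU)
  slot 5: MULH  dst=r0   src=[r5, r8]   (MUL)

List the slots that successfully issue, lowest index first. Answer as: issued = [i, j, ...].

issued = [0, 1, 3]

#0 ALU src=r0,r4 dispatched  <A:1 Mu:1 Ld:1 B:1 rd:4 wr:3>
#1 BR src=r1,r4 dispatched  <A:1 Mu:1 Ld:1 B:0 rd:2 wr:3>
#2 ALU src=r2,r2 held:WAW  <A:1 Mu:1 Ld:1 B:0 rd:2 wr:3>
#3 MEM src=r0 dispatched  <A:1 Mu:1 Ld:0 B:0 rd:1 wr:2>
#4 ALU src=r6,r8 held:RD_PORT  <A:1 Mu:1 Ld:0 B:0 rd:1 wr:2>
#5 MUL src=r5,r8 held:RD_PORT  <A:1 Mu:1 Ld:0 B:0 rd:1 wr:2>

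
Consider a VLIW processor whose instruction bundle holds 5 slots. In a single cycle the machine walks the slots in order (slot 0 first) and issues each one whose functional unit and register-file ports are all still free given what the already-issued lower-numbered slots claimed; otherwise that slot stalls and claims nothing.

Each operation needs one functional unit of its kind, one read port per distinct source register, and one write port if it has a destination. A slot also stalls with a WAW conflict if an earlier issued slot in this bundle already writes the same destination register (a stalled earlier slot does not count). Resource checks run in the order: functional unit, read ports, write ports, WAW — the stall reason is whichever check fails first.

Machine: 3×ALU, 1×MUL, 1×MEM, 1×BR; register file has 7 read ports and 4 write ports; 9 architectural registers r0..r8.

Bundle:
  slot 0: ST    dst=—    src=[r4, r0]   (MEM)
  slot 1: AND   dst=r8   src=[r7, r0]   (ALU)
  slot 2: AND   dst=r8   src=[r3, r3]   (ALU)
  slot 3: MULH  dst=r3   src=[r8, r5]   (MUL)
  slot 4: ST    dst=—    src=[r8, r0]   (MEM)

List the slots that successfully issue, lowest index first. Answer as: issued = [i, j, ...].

  0. MEM ⇒ go  {3A/1Mu/0Ld/1B | 5r 4w}
  1. ALU→r8 ⇒ go  {2A/1Mu/0Ld/1B | 3r 3w}
  2. ALU→r8 ⇒ no(WAW)  {2A/1Mu/0Ld/1B | 3r 3w}
  3. MUL→r3 ⇒ go  {2A/0Mu/0Ld/1B | 1r 2w}
  4. MEM ⇒ no(FU)  {2A/0Mu/0Ld/1B | 1r 2w}

issued = [0, 1, 3]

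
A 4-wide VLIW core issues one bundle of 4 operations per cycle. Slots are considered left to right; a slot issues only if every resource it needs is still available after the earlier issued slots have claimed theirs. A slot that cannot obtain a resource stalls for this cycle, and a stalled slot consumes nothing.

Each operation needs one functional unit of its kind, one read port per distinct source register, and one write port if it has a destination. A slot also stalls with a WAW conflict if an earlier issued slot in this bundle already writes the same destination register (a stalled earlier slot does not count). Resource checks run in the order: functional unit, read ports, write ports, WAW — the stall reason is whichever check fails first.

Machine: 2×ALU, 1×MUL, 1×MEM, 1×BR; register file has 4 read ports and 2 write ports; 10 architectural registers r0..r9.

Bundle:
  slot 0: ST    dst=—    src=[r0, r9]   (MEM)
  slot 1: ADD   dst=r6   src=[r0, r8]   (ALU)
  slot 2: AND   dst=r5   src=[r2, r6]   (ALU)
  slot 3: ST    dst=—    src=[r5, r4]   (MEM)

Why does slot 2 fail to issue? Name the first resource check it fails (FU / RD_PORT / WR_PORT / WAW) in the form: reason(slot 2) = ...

(0) want 1×MEM +2rd +0wr — yes → AL2|MU1|ME0|BR1|rd2|wr2
(1) want 1×ALU +2rd +1wr — yes → AL1|MU1|ME0|BR1|rd0|wr1
(2) want 1×ALU +2rd +1wr — RD_PORT → AL1|MU1|ME0|BR1|rd0|wr1
(3) want 1×MEM +2rd +0wr — FU → AL1|MU1|ME0|BR1|rd0|wr1

reason(slot 2) = RD_PORT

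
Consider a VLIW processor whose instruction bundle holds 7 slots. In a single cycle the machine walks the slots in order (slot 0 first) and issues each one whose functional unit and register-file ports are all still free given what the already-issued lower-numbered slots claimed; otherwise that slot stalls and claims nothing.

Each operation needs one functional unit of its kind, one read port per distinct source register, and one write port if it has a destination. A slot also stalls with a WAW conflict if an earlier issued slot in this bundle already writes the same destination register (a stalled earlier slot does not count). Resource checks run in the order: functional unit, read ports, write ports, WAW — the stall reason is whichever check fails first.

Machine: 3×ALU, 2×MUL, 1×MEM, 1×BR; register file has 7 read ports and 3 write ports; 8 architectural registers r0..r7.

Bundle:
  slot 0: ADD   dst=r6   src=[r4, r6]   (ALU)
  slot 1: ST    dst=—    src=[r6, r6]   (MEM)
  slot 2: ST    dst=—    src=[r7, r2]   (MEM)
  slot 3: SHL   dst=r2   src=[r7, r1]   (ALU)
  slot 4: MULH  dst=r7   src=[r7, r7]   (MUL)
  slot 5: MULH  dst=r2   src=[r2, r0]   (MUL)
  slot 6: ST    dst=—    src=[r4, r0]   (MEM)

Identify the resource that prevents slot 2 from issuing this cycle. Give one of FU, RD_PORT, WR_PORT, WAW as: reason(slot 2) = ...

slot 0 (ALU): ISSUE — free A2,Mu2,Ld1,B1 rp5 wp2
slot 1 (MEM): ISSUE — free A2,Mu2,Ld0,B1 rp4 wp2
slot 2 (MEM): stall FU — free A2,Mu2,Ld0,B1 rp4 wp2
slot 3 (ALU): ISSUE — free A1,Mu2,Ld0,B1 rp2 wp1
slot 4 (MUL): ISSUE — free A1,Mu1,Ld0,B1 rp1 wp0
slot 5 (MUL): stall RD_PORT — free A1,Mu1,Ld0,B1 rp1 wp0
slot 6 (MEM): stall FU — free A1,Mu1,Ld0,B1 rp1 wp0

reason(slot 2) = FU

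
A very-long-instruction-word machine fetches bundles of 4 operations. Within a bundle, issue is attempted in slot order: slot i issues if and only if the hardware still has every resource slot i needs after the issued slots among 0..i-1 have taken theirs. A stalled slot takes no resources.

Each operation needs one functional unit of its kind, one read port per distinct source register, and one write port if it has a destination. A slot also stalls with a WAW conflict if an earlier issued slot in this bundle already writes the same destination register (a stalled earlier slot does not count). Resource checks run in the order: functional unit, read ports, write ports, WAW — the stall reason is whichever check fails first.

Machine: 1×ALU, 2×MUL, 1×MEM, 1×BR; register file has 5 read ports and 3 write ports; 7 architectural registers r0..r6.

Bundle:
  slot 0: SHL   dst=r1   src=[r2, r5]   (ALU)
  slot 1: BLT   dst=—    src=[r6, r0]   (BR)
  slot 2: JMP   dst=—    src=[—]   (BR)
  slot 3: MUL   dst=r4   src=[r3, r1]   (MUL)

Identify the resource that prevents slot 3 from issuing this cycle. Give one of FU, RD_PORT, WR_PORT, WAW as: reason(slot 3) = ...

reason(slot 3) = RD_PORT

(0) want 1×ALU +2rd +1wr — yes → AL0|MU2|ME1|BR1|rd3|wr2
(1) want 1×BR +2rd +0wr — yes → AL0|MU2|ME1|BR0|rd1|wr2
(2) want 1×BR +0rd +0wr — FU → AL0|MU2|ME1|BR0|rd1|wr2
(3) want 1×MUL +2rd +1wr — RD_PORT → AL0|MU2|ME1|BR0|rd1|wr2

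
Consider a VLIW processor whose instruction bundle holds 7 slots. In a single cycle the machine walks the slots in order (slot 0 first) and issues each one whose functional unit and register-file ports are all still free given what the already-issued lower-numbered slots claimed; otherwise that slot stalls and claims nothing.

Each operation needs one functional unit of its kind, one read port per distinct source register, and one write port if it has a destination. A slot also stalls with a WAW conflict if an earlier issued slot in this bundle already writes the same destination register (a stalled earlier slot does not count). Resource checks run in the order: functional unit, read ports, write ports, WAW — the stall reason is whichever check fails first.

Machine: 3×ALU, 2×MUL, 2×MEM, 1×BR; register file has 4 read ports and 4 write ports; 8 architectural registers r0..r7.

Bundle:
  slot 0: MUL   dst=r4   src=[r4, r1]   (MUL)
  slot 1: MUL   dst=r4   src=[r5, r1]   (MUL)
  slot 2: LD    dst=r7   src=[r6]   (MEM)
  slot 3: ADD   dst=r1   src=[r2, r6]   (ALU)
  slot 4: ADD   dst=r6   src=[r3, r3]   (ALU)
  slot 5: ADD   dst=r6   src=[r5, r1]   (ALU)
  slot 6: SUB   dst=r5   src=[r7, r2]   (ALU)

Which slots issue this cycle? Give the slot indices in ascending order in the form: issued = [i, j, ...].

issued = [0, 2, 4]

[0] MUL needs rd=2 wr=1: ok; after: ALU=3 MUL=1 MEM=2 BR=1, R=2, W=3
[1] MUL needs rd=2 wr=1: WAW; after: ALU=3 MUL=1 MEM=2 BR=1, R=2, W=3
[2] MEM needs rd=1 wr=1: ok; after: ALU=3 MUL=1 MEM=1 BR=1, R=1, W=2
[3] ALU needs rd=2 wr=1: RD_PORT; after: ALU=3 MUL=1 MEM=1 BR=1, R=1, W=2
[4] ALU needs rd=1 wr=1: ok; after: ALU=2 MUL=1 MEM=1 BR=1, R=0, W=1
[5] ALU needs rd=2 wr=1: RD_PORT; after: ALU=2 MUL=1 MEM=1 BR=1, R=0, W=1
[6] ALU needs rd=2 wr=1: RD_PORT; after: ALU=2 MUL=1 MEM=1 BR=1, R=0, W=1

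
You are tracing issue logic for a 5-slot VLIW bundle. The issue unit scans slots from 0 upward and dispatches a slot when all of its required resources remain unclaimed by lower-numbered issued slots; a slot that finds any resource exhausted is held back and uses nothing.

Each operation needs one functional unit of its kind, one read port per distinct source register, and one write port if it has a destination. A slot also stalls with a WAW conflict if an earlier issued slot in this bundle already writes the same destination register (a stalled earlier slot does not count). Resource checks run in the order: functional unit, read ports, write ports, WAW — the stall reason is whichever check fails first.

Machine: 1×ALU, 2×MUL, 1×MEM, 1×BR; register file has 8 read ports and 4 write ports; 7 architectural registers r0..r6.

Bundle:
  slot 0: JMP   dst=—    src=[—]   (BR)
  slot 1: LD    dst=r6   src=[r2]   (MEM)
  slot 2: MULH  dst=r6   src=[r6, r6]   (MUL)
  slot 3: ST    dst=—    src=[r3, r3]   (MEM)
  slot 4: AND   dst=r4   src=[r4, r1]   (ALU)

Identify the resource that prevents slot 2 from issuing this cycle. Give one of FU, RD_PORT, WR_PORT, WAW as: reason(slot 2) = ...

reason(slot 2) = WAW

  0. BR ⇒ go  {1A/2Mu/1Ld/0B | 8r 4w}
  1. MEM→r6 ⇒ go  {1A/2Mu/0Ld/0B | 7r 3w}
  2. MUL→r6 ⇒ no(WAW)  {1A/2Mu/0Ld/0B | 7r 3w}
  3. MEM ⇒ no(FU)  {1A/2Mu/0Ld/0B | 7r 3w}
  4. ALU→r4 ⇒ go  {0A/2Mu/0Ld/0B | 5r 2w}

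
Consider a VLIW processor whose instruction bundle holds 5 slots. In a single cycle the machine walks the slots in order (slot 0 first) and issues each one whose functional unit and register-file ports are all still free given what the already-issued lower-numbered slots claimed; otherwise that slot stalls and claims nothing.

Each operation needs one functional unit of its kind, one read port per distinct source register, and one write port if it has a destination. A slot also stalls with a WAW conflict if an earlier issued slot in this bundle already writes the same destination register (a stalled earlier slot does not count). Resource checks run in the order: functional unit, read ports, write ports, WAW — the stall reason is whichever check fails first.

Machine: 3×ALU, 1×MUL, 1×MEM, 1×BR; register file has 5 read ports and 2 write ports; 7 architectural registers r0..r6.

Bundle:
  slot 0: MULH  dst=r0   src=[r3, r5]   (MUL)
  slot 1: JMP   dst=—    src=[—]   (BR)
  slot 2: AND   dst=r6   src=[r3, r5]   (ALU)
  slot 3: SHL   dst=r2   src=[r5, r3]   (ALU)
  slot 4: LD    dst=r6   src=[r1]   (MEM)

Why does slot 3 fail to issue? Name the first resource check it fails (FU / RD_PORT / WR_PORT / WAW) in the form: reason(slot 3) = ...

slot 0 (MUL): ISSUE — free A3,Mu0,Ld1,B1 rp3 wp1
slot 1 (BR): ISSUE — free A3,Mu0,Ld1,B0 rp3 wp1
slot 2 (ALU): ISSUE — free A2,Mu0,Ld1,B0 rp1 wp0
slot 3 (ALU): stall RD_PORT — free A2,Mu0,Ld1,B0 rp1 wp0
slot 4 (MEM): stall WR_PORT — free A2,Mu0,Ld1,B0 rp1 wp0

reason(slot 3) = RD_PORT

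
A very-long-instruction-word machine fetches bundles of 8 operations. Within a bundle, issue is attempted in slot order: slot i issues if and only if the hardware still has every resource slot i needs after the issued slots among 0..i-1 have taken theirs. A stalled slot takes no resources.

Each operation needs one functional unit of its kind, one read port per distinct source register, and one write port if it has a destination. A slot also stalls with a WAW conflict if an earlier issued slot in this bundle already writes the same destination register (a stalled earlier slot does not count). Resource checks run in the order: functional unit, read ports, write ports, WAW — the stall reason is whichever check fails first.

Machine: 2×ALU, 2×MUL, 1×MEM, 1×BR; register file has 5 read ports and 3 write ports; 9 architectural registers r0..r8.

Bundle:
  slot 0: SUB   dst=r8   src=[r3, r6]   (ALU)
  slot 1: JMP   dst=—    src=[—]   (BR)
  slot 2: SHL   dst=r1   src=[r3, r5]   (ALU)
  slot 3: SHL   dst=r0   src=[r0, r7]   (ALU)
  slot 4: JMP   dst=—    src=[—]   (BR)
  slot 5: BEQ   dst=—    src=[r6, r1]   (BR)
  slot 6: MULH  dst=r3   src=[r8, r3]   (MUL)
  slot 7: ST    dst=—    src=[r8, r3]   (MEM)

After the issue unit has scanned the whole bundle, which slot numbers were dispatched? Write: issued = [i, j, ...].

(0) want 1×ALU +2rd +1wr — yes → AL1|MU2|ME1|BR1|rd3|wr2
(1) want 1×BR +0rd +0wr — yes → AL1|MU2|ME1|BR0|rd3|wr2
(2) want 1×ALU +2rd +1wr — yes → AL0|MU2|ME1|BR0|rd1|wr1
(3) want 1×ALU +2rd +1wr — FU → AL0|MU2|ME1|BR0|rd1|wr1
(4) want 1×BR +0rd +0wr — FU → AL0|MU2|ME1|BR0|rd1|wr1
(5) want 1×BR +2rd +0wr — FU → AL0|MU2|ME1|BR0|rd1|wr1
(6) want 1×MUL +2rd +1wr — RD_PORT → AL0|MU2|ME1|BR0|rd1|wr1
(7) want 1×MEM +2rd +0wr — RD_PORT → AL0|MU2|ME1|BR0|rd1|wr1

issued = [0, 1, 2]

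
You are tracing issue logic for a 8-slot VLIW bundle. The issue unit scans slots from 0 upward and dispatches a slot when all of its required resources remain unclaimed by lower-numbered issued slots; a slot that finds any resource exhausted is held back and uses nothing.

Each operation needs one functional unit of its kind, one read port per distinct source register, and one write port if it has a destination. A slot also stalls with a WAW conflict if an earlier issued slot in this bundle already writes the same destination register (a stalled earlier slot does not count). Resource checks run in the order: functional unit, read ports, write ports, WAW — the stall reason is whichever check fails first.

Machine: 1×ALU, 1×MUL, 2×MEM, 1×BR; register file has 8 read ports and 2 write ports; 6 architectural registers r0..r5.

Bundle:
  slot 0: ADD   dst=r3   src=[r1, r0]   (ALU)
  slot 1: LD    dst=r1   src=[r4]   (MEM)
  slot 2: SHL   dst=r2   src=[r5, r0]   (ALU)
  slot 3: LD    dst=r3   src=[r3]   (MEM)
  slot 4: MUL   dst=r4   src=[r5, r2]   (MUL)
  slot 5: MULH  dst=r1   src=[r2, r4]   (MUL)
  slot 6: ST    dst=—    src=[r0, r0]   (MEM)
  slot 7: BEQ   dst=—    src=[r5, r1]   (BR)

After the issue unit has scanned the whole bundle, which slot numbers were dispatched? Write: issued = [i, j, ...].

  0. ALU→r3 ⇒ go  {0A/1Mu/2Ld/1B | 6r 1w}
  1. MEM→r1 ⇒ go  {0A/1Mu/1Ld/1B | 5r 0w}
  2. ALU→r2 ⇒ no(FU)  {0A/1Mu/1Ld/1B | 5r 0w}
  3. MEM→r3 ⇒ no(WR_PORT)  {0A/1Mu/1Ld/1B | 5r 0w}
  4. MUL→r4 ⇒ no(WR_PORT)  {0A/1Mu/1Ld/1B | 5r 0w}
  5. MUL→r1 ⇒ no(WR_PORT)  {0A/1Mu/1Ld/1B | 5r 0w}
  6. MEM ⇒ go  {0A/1Mu/0Ld/1B | 4r 0w}
  7. BR ⇒ go  {0A/1Mu/0Ld/0B | 2r 0w}

issued = [0, 1, 6, 7]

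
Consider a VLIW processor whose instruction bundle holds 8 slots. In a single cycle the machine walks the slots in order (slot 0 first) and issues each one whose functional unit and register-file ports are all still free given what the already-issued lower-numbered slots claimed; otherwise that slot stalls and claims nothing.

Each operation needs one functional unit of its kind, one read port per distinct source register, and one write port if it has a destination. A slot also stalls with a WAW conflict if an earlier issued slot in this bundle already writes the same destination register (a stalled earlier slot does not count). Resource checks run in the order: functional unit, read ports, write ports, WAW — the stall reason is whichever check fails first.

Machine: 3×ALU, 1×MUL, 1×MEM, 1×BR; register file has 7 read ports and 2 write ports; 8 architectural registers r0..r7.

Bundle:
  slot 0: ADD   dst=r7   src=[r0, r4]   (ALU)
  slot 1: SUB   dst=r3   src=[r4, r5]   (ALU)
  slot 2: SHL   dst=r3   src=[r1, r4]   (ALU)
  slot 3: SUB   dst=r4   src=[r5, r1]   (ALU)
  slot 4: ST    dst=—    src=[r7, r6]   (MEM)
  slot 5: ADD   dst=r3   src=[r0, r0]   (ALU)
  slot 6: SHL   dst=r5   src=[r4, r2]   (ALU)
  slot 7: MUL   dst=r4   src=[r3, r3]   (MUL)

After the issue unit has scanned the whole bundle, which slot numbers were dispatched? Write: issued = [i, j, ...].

issued = [0, 1, 4]

#0 ALU src=r0,r4 dispatched  <A:2 Mu:1 Ld:1 B:1 rd:5 wr:1>
#1 ALU src=r4,r5 dispatched  <A:1 Mu:1 Ld:1 B:1 rd:3 wr:0>
#2 ALU src=r1,r4 held:WR_PORT  <A:1 Mu:1 Ld:1 B:1 rd:3 wr:0>
#3 ALU src=r5,r1 held:WR_PORT  <A:1 Mu:1 Ld:1 B:1 rd:3 wr:0>
#4 MEM src=r7,r6 dispatched  <A:1 Mu:1 Ld:0 B:1 rd:1 wr:0>
#5 ALU src=r0,r0 held:WR_PORT  <A:1 Mu:1 Ld:0 B:1 rd:1 wr:0>
#6 ALU src=r4,r2 held:RD_PORT  <A:1 Mu:1 Ld:0 B:1 rd:1 wr:0>
#7 MUL src=r3,r3 held:WR_PORT  <A:1 Mu:1 Ld:0 B:1 rd:1 wr:0>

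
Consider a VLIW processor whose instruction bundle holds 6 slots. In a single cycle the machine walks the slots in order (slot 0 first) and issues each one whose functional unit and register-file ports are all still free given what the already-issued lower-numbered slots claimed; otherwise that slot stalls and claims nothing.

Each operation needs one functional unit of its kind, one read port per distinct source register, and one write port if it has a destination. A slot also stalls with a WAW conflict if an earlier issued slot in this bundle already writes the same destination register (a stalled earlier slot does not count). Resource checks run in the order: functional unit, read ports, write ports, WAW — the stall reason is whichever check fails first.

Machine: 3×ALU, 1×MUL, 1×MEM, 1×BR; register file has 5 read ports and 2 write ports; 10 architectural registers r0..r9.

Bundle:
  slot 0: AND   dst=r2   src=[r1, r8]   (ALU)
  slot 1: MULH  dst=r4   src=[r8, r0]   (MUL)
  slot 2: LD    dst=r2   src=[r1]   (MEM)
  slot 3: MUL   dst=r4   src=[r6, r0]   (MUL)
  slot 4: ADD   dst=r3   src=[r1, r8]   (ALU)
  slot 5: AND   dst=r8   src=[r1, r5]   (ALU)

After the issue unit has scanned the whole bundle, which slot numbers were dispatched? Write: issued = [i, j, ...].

[0] ALU needs rd=2 wr=1: ok; after: ALU=2 MUL=1 MEM=1 BR=1, R=3, W=1
[1] MUL needs rd=2 wr=1: ok; after: ALU=2 MUL=0 MEM=1 BR=1, R=1, W=0
[2] MEM needs rd=1 wr=1: WR_PORT; after: ALU=2 MUL=0 MEM=1 BR=1, R=1, W=0
[3] MUL needs rd=2 wr=1: FU; after: ALU=2 MUL=0 MEM=1 BR=1, R=1, W=0
[4] ALU needs rd=2 wr=1: RD_PORT; after: ALU=2 MUL=0 MEM=1 BR=1, R=1, W=0
[5] ALU needs rd=2 wr=1: RD_PORT; after: ALU=2 MUL=0 MEM=1 BR=1, R=1, W=0

issued = [0, 1]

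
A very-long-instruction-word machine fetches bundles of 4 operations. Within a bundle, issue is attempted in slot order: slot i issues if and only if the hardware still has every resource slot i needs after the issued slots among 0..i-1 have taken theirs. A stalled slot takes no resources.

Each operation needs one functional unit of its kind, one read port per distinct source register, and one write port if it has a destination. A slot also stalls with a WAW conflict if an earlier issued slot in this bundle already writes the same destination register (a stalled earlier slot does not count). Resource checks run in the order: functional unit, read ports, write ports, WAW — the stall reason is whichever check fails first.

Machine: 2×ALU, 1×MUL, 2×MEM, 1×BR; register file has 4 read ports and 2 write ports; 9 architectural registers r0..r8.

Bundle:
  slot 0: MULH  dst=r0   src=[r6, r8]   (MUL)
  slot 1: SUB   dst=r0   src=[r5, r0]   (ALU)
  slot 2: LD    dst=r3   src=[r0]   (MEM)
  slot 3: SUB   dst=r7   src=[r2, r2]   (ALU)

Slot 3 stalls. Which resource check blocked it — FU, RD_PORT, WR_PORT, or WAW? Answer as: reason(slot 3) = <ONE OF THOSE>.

reason(slot 3) = WR_PORT

[0] MUL needs rd=2 wr=1: ok; after: ALU=2 MUL=0 MEM=2 BR=1, R=2, W=1
[1] ALU needs rd=2 wr=1: WAW; after: ALU=2 MUL=0 MEM=2 BR=1, R=2, W=1
[2] MEM needs rd=1 wr=1: ok; after: ALU=2 MUL=0 MEM=1 BR=1, R=1, W=0
[3] ALU needs rd=1 wr=1: WR_PORT; after: ALU=2 MUL=0 MEM=1 BR=1, R=1, W=0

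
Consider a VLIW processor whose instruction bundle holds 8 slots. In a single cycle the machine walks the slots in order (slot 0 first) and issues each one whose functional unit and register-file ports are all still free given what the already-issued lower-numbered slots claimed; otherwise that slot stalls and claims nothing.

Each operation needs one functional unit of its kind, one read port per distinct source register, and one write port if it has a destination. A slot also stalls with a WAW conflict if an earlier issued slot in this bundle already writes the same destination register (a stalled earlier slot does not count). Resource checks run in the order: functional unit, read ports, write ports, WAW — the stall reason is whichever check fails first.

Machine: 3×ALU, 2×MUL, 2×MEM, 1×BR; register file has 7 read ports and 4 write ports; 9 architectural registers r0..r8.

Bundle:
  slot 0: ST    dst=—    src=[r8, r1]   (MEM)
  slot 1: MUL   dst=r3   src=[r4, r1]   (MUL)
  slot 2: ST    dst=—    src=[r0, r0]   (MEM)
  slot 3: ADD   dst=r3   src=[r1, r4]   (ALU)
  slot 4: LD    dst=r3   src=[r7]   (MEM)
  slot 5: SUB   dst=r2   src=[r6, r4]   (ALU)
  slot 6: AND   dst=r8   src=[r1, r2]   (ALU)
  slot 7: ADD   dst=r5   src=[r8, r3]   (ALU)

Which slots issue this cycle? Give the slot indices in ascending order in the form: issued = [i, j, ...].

[0] MEM needs rd=2 wr=0: ok; after: ALU=3 MUL=2 MEM=1 BR=1, R=5, W=4
[1] MUL needs rd=2 wr=1: ok; after: ALU=3 MUL=1 MEM=1 BR=1, R=3, W=3
[2] MEM needs rd=1 wr=0: ok; after: ALU=3 MUL=1 MEM=0 BR=1, R=2, W=3
[3] ALU needs rd=2 wr=1: WAW; after: ALU=3 MUL=1 MEM=0 BR=1, R=2, W=3
[4] MEM needs rd=1 wr=1: FU; after: ALU=3 MUL=1 MEM=0 BR=1, R=2, W=3
[5] ALU needs rd=2 wr=1: ok; after: ALU=2 MUL=1 MEM=0 BR=1, R=0, W=2
[6] ALU needs rd=2 wr=1: RD_PORT; after: ALU=2 MUL=1 MEM=0 BR=1, R=0, W=2
[7] ALU needs rd=2 wr=1: RD_PORT; after: ALU=2 MUL=1 MEM=0 BR=1, R=0, W=2

issued = [0, 1, 2, 5]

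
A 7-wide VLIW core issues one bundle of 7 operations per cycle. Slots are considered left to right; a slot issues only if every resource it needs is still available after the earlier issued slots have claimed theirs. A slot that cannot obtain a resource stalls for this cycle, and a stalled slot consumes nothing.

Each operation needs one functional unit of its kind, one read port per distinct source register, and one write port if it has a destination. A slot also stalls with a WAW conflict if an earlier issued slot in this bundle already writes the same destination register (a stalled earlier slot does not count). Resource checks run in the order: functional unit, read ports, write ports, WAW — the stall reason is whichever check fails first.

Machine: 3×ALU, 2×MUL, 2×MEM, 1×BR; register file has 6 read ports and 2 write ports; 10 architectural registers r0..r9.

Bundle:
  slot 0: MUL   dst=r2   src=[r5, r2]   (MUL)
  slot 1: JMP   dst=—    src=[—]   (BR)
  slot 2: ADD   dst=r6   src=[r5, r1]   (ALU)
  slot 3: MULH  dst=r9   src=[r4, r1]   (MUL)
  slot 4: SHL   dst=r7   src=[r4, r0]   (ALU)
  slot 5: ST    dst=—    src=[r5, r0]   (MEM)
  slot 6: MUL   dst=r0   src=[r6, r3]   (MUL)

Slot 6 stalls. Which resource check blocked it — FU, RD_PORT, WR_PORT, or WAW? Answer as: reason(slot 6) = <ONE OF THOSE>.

#0 MUL src=r5,r2 dispatched  <A:3 Mu:1 Ld:2 B:1 rd:4 wr:1>
#1 BR src=- dispatched  <A:3 Mu:1 Ld:2 B:0 rd:4 wr:1>
#2 ALU src=r5,r1 dispatched  <A:2 Mu:1 Ld:2 B:0 rd:2 wr:0>
#3 MUL src=r4,r1 held:WR_PORT  <A:2 Mu:1 Ld:2 B:0 rd:2 wr:0>
#4 ALU src=r4,r0 held:WR_PORT  <A:2 Mu:1 Ld:2 B:0 rd:2 wr:0>
#5 MEM src=r5,r0 dispatched  <A:2 Mu:1 Ld:1 B:0 rd:0 wr:0>
#6 MUL src=r6,r3 held:RD_PORT  <A:2 Mu:1 Ld:1 B:0 rd:0 wr:0>

reason(slot 6) = RD_PORT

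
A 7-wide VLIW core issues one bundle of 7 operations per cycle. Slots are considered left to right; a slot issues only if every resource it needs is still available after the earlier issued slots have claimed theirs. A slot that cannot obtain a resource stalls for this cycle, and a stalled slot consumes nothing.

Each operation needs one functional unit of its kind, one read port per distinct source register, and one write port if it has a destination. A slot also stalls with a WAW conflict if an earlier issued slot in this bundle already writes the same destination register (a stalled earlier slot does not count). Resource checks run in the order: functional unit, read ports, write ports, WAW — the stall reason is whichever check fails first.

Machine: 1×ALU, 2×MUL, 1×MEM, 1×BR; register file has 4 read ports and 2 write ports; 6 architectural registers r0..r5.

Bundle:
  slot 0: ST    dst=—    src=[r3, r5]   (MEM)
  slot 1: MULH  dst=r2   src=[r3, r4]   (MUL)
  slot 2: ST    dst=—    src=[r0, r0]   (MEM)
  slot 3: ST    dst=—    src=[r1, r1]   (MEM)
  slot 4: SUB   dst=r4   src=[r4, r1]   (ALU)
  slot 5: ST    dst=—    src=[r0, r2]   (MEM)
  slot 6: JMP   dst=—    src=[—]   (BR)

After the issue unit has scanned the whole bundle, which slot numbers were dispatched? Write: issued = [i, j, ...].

[0] MEM needs rd=2 wr=0: ok; after: ALU=1 MUL=2 MEM=0 BR=1, R=2, W=2
[1] MUL needs rd=2 wr=1: ok; after: ALU=1 MUL=1 MEM=0 BR=1, R=0, W=1
[2] MEM needs rd=1 wr=0: FU; after: ALU=1 MUL=1 MEM=0 BR=1, R=0, W=1
[3] MEM needs rd=1 wr=0: FU; after: ALU=1 MUL=1 MEM=0 BR=1, R=0, W=1
[4] ALU needs rd=2 wr=1: RD_PORT; after: ALU=1 MUL=1 MEM=0 BR=1, R=0, W=1
[5] MEM needs rd=2 wr=0: FU; after: ALU=1 MUL=1 MEM=0 BR=1, R=0, W=1
[6] BR needs rd=0 wr=0: ok; after: ALU=1 MUL=1 MEM=0 BR=0, R=0, W=1

issued = [0, 1, 6]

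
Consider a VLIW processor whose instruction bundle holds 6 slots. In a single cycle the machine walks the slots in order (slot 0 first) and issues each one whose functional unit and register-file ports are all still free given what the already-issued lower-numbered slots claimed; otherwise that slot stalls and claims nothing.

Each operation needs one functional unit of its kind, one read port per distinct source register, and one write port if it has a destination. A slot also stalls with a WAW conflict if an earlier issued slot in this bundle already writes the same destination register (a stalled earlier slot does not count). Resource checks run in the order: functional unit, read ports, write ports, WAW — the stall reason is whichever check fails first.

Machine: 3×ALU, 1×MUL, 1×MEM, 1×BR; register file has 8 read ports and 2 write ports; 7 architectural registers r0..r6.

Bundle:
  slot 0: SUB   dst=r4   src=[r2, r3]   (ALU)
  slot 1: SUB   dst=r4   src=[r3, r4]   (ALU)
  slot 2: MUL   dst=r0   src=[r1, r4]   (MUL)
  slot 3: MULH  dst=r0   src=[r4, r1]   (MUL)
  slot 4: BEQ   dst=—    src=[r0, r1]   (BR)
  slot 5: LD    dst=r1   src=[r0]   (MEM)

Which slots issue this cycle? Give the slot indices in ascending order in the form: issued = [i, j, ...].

issued = [0, 2, 4]

#0 ALU src=r2,r3 dispatched  <A:2 Mu:1 Ld:1 B:1 rd:6 wr:1>
#1 ALU src=r3,r4 held:WAW  <A:2 Mu:1 Ld:1 B:1 rd:6 wr:1>
#2 MUL src=r1,r4 dispatched  <A:2 Mu:0 Ld:1 B:1 rd:4 wr:0>
#3 MUL src=r4,r1 held:FU  <A:2 Mu:0 Ld:1 B:1 rd:4 wr:0>
#4 BR src=r0,r1 dispatched  <A:2 Mu:0 Ld:1 B:0 rd:2 wr:0>
#5 MEM src=r0 held:WR_PORT  <A:2 Mu:0 Ld:1 B:0 rd:2 wr:0>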